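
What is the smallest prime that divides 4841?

4841 is odd.
Digit sum 17, not divisible by 3.
Ends in 1: not divisible by 5.
7: 4841 = 7·691 + 4
11: 4841 = 11·440 + 1
13: 4841 = 13·372 + 5
17: 4841 = 17·284 + 13
19: 4841 = 19·254 + 15
23: 4841 = 23·210 + 11
29: 4841 = 29·166 + 27
31: 4841 = 31·156 + 5
37: 4841 = 37·130 + 31
41: 4841 = 41·118 + 3
43: 4841 = 43·112 + 25
47: 4841 = 47·103

47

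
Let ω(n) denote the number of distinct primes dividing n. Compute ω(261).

2

261 = 3^2 · 29
261 = 3^2 · 29, which has 2 distinct prime factors.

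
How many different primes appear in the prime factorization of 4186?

4186 = 2 · 2093
2093 = 7 · 299
299 = 13 · 23
4186 = 2 · 7 · 13 · 23, which has 4 distinct prime factors.

4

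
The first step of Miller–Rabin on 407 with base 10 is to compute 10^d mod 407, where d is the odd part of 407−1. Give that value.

407 − 1 = 406 = 2^1 · 203, so d = 203.
10^1 ≡ 10 (mod 407)
10^2 ≡ 10^2 = 100 ≡ 100 (mod 407)
10^4 ≡ 100^2 = 10000 ≡ 232 (mod 407)
10^8 ≡ 232^2 = 53824 ≡ 100 (mod 407)
10^16 ≡ 100^2 = 10000 ≡ 232 (mod 407)
10^32 ≡ 232^2 = 53824 ≡ 100 (mod 407)
10^64 ≡ 100^2 = 10000 ≡ 232 (mod 407)
10^128 ≡ 232^2 = 53824 ≡ 100 (mod 407)
203 = 128 + 64 + 8 + 2 + 1 in binary powers of 2.
So 10^203 ≡ 100 · 232 · 100 · 100 · 10 ≡ 285 (mod 407).
Squaring chain: 285; never reaches −1, so base 10 is a Miller–Rabin witness that 407 is composite.

285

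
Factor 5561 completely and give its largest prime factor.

83

5561 = 67 · 83
83 is prime.
So 5561 = 67 · 83; the largest prime factor is 83.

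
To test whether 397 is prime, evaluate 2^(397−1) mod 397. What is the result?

2^1 ≡ 2 (mod 397)
2^2 ≡ 2^2 = 4 ≡ 4 (mod 397)
2^4 ≡ 4^2 = 16 ≡ 16 (mod 397)
2^8 ≡ 16^2 = 256 ≡ 256 (mod 397)
2^16 ≡ 256^2 = 65536 ≡ 31 (mod 397)
2^32 ≡ 31^2 = 961 ≡ 167 (mod 397)
2^64 ≡ 167^2 = 27889 ≡ 99 (mod 397)
2^128 ≡ 99^2 = 9801 ≡ 273 (mod 397)
2^256 ≡ 273^2 = 74529 ≡ 290 (mod 397)
396 = 256 + 128 + 8 + 4 in binary powers of 2.
So 2^396 ≡ 290 · 273 · 256 · 16 ≡ 1 (mod 397).
Since the result is 1, base 2 gives no evidence that 397 is composite.

1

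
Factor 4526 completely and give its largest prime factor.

73

4526 = 2 · 2263
2263 = 31 · 73
73 is prime.
So 4526 = 2 · 31 · 73; the largest prime factor is 73.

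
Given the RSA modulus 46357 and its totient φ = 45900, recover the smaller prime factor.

151

φ(n) = (p−1)(q−1) = n − (p+q) + 1, so p + q = 46357 − 45900 + 1 = 458.
p and q are the roots of t² − 458t + 46357 = 0.
Discriminant: 458² − 4·46357 = 209764 − 185428 = 24336; √24336 = 156.
q = (458 − 156)/2 = 151, p = (458 + 156)/2 = 307.
Check: 151 · 307 = 46357.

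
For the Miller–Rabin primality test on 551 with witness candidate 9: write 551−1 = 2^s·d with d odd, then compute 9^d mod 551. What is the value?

551 − 1 = 550 = 2^1 · 275, so d = 275.
9^1 ≡ 9 (mod 551)
9^2 ≡ 9^2 = 81 ≡ 81 (mod 551)
9^4 ≡ 81^2 = 6561 ≡ 500 (mod 551)
9^8 ≡ 500^2 = 250000 ≡ 397 (mod 551)
9^16 ≡ 397^2 = 157609 ≡ 23 (mod 551)
9^32 ≡ 23^2 = 529 ≡ 529 (mod 551)
9^64 ≡ 529^2 = 279841 ≡ 484 (mod 551)
9^128 ≡ 484^2 = 234256 ≡ 81 (mod 551)
9^256 ≡ 81^2 = 6561 ≡ 500 (mod 551)
275 = 256 + 16 + 2 + 1 in binary powers of 2.
So 9^275 ≡ 500 · 23 · 81 · 9 ≡ 35 (mod 551).
Squaring chain: 35; never reaches −1, so base 9 is a Miller–Rabin witness that 551 is composite.

35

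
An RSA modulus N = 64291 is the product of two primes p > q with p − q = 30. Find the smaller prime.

239

Since p = q + 30, we have 64291 = q(q + 30), so q² + 30q − 64291 = 0.
Discriminant: 30² + 4·64291 = 900 + 257164 = 258064; √258064 = 508.
q = (−30 + 508)/2 = 239, and p = q + 30 = 269.
Check: 239 · 269 = 64291.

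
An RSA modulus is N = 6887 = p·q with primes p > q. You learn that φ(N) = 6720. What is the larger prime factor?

97

φ(n) = (p−1)(q−1) = n − (p+q) + 1, so p + q = 6887 − 6720 + 1 = 168.
p and q are the roots of t² − 168t + 6887 = 0.
Discriminant: 168² − 4·6887 = 28224 − 27548 = 676; √676 = 26.
q = (168 − 26)/2 = 71, p = (168 + 26)/2 = 97.
Check: 71 · 97 = 6887.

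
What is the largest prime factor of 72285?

79

72285 = 3 · 24095
24095 = 5 · 4819
4819 = 61 · 79
79 is prime.
So 72285 = 3 · 5 · 61 · 79; the largest prime factor is 79.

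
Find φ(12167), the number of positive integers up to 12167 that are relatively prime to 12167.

Factor: 12167 = 23^3.
φ(12167) = 23^2·(23−1) = 11638.

11638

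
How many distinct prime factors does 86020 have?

86020 = 2^2 · 21505
21505 = 5 · 4301
4301 = 11 · 391
391 = 17 · 23
86020 = 2^2 · 5 · 11 · 17 · 23, which has 5 distinct prime factors.

5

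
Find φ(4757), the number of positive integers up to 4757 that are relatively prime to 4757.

4620

Factor: 4757 = 67 · 71.
φ(4757) = (67−1) · (71−1) = 66 · 70 = 4620.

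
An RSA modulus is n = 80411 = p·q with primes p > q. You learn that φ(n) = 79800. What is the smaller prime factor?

φ(n) = (p−1)(q−1) = n − (p+q) + 1, so p + q = 80411 − 79800 + 1 = 612.
p and q are the roots of t² − 612t + 80411 = 0.
Discriminant: 612² − 4·80411 = 374544 − 321644 = 52900; √52900 = 230.
q = (612 − 230)/2 = 191, p = (612 + 230)/2 = 421.
Check: 191 · 421 = 80411.

191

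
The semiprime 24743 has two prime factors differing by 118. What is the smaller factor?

109

Since p = q + 118, we have 24743 = q(q + 118), so q² + 118q − 24743 = 0.
Discriminant: 118² + 4·24743 = 13924 + 98972 = 112896; √112896 = 336.
q = (−118 + 336)/2 = 109, and p = q + 118 = 227.
Check: 109 · 227 = 24743.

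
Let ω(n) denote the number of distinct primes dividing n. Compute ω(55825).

55825 = 5^2 · 2233
2233 = 7 · 319
319 = 11 · 29
55825 = 5^2 · 7 · 11 · 29, which has 4 distinct prime factors.

4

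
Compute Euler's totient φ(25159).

Factor: 25159 = 139 · 181.
φ(25159) = (139−1) · (181−1) = 138 · 180 = 24840.

24840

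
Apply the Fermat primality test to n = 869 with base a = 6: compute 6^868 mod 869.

6^1 ≡ 6 (mod 869)
6^2 ≡ 6^2 = 36 ≡ 36 (mod 869)
6^4 ≡ 36^2 = 1296 ≡ 427 (mod 869)
6^8 ≡ 427^2 = 182329 ≡ 708 (mod 869)
6^16 ≡ 708^2 = 501264 ≡ 720 (mod 869)
6^32 ≡ 720^2 = 518400 ≡ 476 (mod 869)
6^64 ≡ 476^2 = 226576 ≡ 636 (mod 869)
6^128 ≡ 636^2 = 404496 ≡ 411 (mod 869)
6^256 ≡ 411^2 = 168921 ≡ 335 (mod 869)
6^512 ≡ 335^2 = 112225 ≡ 124 (mod 869)
868 = 512 + 256 + 64 + 32 + 4 in binary powers of 2.
So 6^868 ≡ 124 · 335 · 636 · 476 · 427 ≡ 840 (mod 869).
Since 840 ≠ 1, base 6 is a Fermat witness: 869 is composite.

840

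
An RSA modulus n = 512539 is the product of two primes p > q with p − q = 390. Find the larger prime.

937

Since p = q + 390, we have 512539 = q(q + 390), so q² + 390q − 512539 = 0.
Discriminant: 390² + 4·512539 = 152100 + 2050156 = 2202256; √2202256 = 1484.
q = (−390 + 1484)/2 = 547, and p = q + 390 = 937.
Check: 547 · 937 = 512539.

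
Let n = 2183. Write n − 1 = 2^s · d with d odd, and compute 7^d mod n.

86

2183 − 1 = 2182 = 2^1 · 1091, so d = 1091.
7^1 ≡ 7 (mod 2183)
7^2 ≡ 7^2 = 49 ≡ 49 (mod 2183)
7^4 ≡ 49^2 = 2401 ≡ 218 (mod 2183)
7^8 ≡ 218^2 = 47524 ≡ 1681 (mod 2183)
7^16 ≡ 1681^2 = 2825761 ≡ 959 (mod 2183)
7^32 ≡ 959^2 = 919681 ≡ 638 (mod 2183)
7^64 ≡ 638^2 = 407044 ≡ 1006 (mod 2183)
7^128 ≡ 1006^2 = 1012036 ≡ 1307 (mod 2183)
7^256 ≡ 1307^2 = 1708249 ≡ 1143 (mod 2183)
7^512 ≡ 1143^2 = 1306449 ≡ 1015 (mod 2183)
7^1024 ≡ 1015^2 = 1030225 ≡ 2032 (mod 2183)
1091 = 1024 + 64 + 2 + 1 in binary powers of 2.
So 7^1091 ≡ 2032 · 1006 · 49 · 7 ≡ 86 (mod 2183).
Squaring chain: 86; never reaches −1, so base 7 is a Miller–Rabin witness that 2183 is composite.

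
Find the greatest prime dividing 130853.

97

130853 = 19 · 6887
6887 = 71 · 97
97 is prime.
So 130853 = 19 · 71 · 97; the largest prime factor is 97.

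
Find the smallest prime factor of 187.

187 is odd.
Digit sum 16, not divisible by 3.
Ends in 7: not divisible by 5.
7: 187 = 7·26 + 5
11: 187 = 11·17

11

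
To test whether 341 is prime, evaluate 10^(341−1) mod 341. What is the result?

10^1 ≡ 10 (mod 341)
10^2 ≡ 10^2 = 100 ≡ 100 (mod 341)
10^4 ≡ 100^2 = 10000 ≡ 111 (mod 341)
10^8 ≡ 111^2 = 12321 ≡ 45 (mod 341)
10^16 ≡ 45^2 = 2025 ≡ 320 (mod 341)
10^32 ≡ 320^2 = 102400 ≡ 100 (mod 341)
10^64 ≡ 100^2 = 10000 ≡ 111 (mod 341)
10^128 ≡ 111^2 = 12321 ≡ 45 (mod 341)
10^256 ≡ 45^2 = 2025 ≡ 320 (mod 341)
340 = 256 + 64 + 16 + 4 in binary powers of 2.
So 10^340 ≡ 320 · 111 · 320 · 111 ≡ 67 (mod 341).
Since 67 ≠ 1, base 10 is a Fermat witness: 341 is composite.

67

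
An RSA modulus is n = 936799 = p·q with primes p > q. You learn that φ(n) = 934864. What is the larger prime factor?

φ(n) = (p−1)(q−1) = n − (p+q) + 1, so p + q = 936799 − 934864 + 1 = 1936.
p and q are the roots of t² − 1936t + 936799 = 0.
Discriminant: 1936² − 4·936799 = 3748096 − 3747196 = 900; √900 = 30.
q = (1936 − 30)/2 = 953, p = (1936 + 30)/2 = 983.
Check: 953 · 983 = 936799.

983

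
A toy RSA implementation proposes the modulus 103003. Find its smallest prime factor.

17

103003 is odd.
Digit sum 7, not divisible by 3.
Ends in 3: not divisible by 5.
7: 103003 = 7·14714 + 5
11: 103003 = 11·9363 + 10
13: 103003 = 13·7923 + 4
17: 103003 = 17·6059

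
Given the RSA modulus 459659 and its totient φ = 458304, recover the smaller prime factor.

673

φ(n) = (p−1)(q−1) = n − (p+q) + 1, so p + q = 459659 − 458304 + 1 = 1356.
p and q are the roots of t² − 1356t + 459659 = 0.
Discriminant: 1356² − 4·459659 = 1838736 − 1838636 = 100; √100 = 10.
q = (1356 − 10)/2 = 673, p = (1356 + 10)/2 = 683.
Check: 673 · 683 = 459659.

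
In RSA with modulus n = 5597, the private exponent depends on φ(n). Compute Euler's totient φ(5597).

Factor: 5597 = 29 · 193.
φ(5597) = (29−1) · (193−1) = 28 · 192 = 5376.

5376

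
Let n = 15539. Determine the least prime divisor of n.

15539 is odd.
Digit sum 23, not divisible by 3.
Ends in 9: not divisible by 5.
7: 15539 = 7·2219 + 6
11: 15539 = 11·1412 + 7
13: 15539 = 13·1195 + 4
17: 15539 = 17·914 + 1
19: 15539 = 19·817 + 16
23: 15539 = 23·675 + 14
29: 15539 = 29·535 + 24
31: 15539 = 31·501 + 8
37: 15539 = 37·419 + 36
41: 15539 = 41·379

41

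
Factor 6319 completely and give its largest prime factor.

89

6319 = 71 · 89
89 is prime.
So 6319 = 71 · 89; the largest prime factor is 89.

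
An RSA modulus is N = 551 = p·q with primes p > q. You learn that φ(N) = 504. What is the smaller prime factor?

φ(n) = (p−1)(q−1) = n − (p+q) + 1, so p + q = 551 − 504 + 1 = 48.
p and q are the roots of t² − 48t + 551 = 0.
Discriminant: 48² − 4·551 = 2304 − 2204 = 100; √100 = 10.
q = (48 − 10)/2 = 19, p = (48 + 10)/2 = 29.
Check: 19 · 29 = 551.

19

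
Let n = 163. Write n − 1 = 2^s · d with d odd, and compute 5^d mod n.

163 − 1 = 162 = 2^1 · 81, so d = 81.
5^1 ≡ 5 (mod 163)
5^2 ≡ 5^2 = 25 ≡ 25 (mod 163)
5^4 ≡ 25^2 = 625 ≡ 136 (mod 163)
5^8 ≡ 136^2 = 18496 ≡ 77 (mod 163)
5^16 ≡ 77^2 = 5929 ≡ 61 (mod 163)
5^32 ≡ 61^2 = 3721 ≡ 135 (mod 163)
5^64 ≡ 135^2 = 18225 ≡ 132 (mod 163)
81 = 64 + 16 + 1 in binary powers of 2.
So 5^81 ≡ 132 · 61 · 5 ≡ 162 (mod 163).
Since 5^d ≡ 162 (mod 163), base 5 does not prove 163 composite.

162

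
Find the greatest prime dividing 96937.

59

96937 = 31 · 3127
3127 = 53 · 59
59 is prime.
So 96937 = 31 · 53 · 59; the largest prime factor is 59.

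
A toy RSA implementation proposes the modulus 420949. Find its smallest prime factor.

420949 is odd.
Digit sum 28, not divisible by 3.
Ends in 9: not divisible by 5.
7: 420949 = 7·60135 + 4
11: 420949 = 11·38268 + 1
13: 420949 = 13·32380 + 9
17: 420949 = 17·24761 + 12
19: 420949 = 19·22155 + 4
23: 420949 = 23·18302 + 3
29: 420949 = 29·14515 + 14
31: 420949 = 31·13579

31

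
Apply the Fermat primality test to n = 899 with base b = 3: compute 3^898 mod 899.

3^1 ≡ 3 (mod 899)
3^2 ≡ 3^2 = 9 ≡ 9 (mod 899)
3^4 ≡ 9^2 = 81 ≡ 81 (mod 899)
3^8 ≡ 81^2 = 6561 ≡ 268 (mod 899)
3^16 ≡ 268^2 = 71824 ≡ 803 (mod 899)
3^32 ≡ 803^2 = 644809 ≡ 226 (mod 899)
3^64 ≡ 226^2 = 51076 ≡ 732 (mod 899)
3^128 ≡ 732^2 = 535824 ≡ 20 (mod 899)
3^256 ≡ 20^2 = 400 ≡ 400 (mod 899)
3^512 ≡ 400^2 = 160000 ≡ 877 (mod 899)
898 = 512 + 256 + 128 + 2 in binary powers of 2.
So 3^898 ≡ 877 · 400 · 20 · 9 ≡ 38 (mod 899).
Since 38 ≠ 1, base 3 is a Fermat witness: 899 is composite.

38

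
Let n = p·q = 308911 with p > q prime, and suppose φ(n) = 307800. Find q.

541

φ(n) = (p−1)(q−1) = n − (p+q) + 1, so p + q = 308911 − 307800 + 1 = 1112.
p and q are the roots of t² − 1112t + 308911 = 0.
Discriminant: 1112² − 4·308911 = 1236544 − 1235644 = 900; √900 = 30.
q = (1112 − 30)/2 = 541, p = (1112 + 30)/2 = 571.
Check: 541 · 571 = 308911.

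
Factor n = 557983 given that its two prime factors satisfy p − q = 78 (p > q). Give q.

709

Since p = q + 78, we have 557983 = q(q + 78), so q² + 78q − 557983 = 0.
Discriminant: 78² + 4·557983 = 6084 + 2231932 = 2238016; √2238016 = 1496.
q = (−78 + 1496)/2 = 709, and p = q + 78 = 787.
Check: 709 · 787 = 557983.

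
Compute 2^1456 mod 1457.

1397

2^1 ≡ 2 (mod 1457)
2^2 ≡ 2^2 = 4 ≡ 4 (mod 1457)
2^4 ≡ 4^2 = 16 ≡ 16 (mod 1457)
2^8 ≡ 16^2 = 256 ≡ 256 (mod 1457)
2^16 ≡ 256^2 = 65536 ≡ 1428 (mod 1457)
2^32 ≡ 1428^2 = 2039184 ≡ 841 (mod 1457)
2^64 ≡ 841^2 = 707281 ≡ 636 (mod 1457)
2^128 ≡ 636^2 = 404496 ≡ 907 (mod 1457)
2^256 ≡ 907^2 = 822649 ≡ 901 (mod 1457)
2^512 ≡ 901^2 = 811801 ≡ 252 (mod 1457)
2^1024 ≡ 252^2 = 63504 ≡ 853 (mod 1457)
1456 = 1024 + 256 + 128 + 32 + 16 in binary powers of 2.
So 2^1456 ≡ 853 · 901 · 907 · 841 · 1428 ≡ 1397 (mod 1457).
Since 1397 ≠ 1, base 2 is a Fermat witness: 1457 is composite.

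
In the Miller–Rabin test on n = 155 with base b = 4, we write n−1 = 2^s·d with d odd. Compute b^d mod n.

109

155 − 1 = 154 = 2^1 · 77, so d = 77.
4^1 ≡ 4 (mod 155)
4^2 ≡ 4^2 = 16 ≡ 16 (mod 155)
4^4 ≡ 16^2 = 256 ≡ 101 (mod 155)
4^8 ≡ 101^2 = 10201 ≡ 126 (mod 155)
4^16 ≡ 126^2 = 15876 ≡ 66 (mod 155)
4^32 ≡ 66^2 = 4356 ≡ 16 (mod 155)
4^64 ≡ 16^2 = 256 ≡ 101 (mod 155)
77 = 64 + 8 + 4 + 1 in binary powers of 2.
So 4^77 ≡ 101 · 126 · 101 · 4 ≡ 109 (mod 155).
Squaring chain: 109; never reaches −1, so base 4 is a Miller–Rabin witness that 155 is composite.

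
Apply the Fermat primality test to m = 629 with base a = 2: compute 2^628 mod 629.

305

2^1 ≡ 2 (mod 629)
2^2 ≡ 2^2 = 4 ≡ 4 (mod 629)
2^4 ≡ 4^2 = 16 ≡ 16 (mod 629)
2^8 ≡ 16^2 = 256 ≡ 256 (mod 629)
2^16 ≡ 256^2 = 65536 ≡ 120 (mod 629)
2^32 ≡ 120^2 = 14400 ≡ 562 (mod 629)
2^64 ≡ 562^2 = 315844 ≡ 86 (mod 629)
2^128 ≡ 86^2 = 7396 ≡ 477 (mod 629)
2^256 ≡ 477^2 = 227529 ≡ 460 (mod 629)
2^512 ≡ 460^2 = 211600 ≡ 256 (mod 629)
628 = 512 + 64 + 32 + 16 + 4 in binary powers of 2.
So 2^628 ≡ 256 · 86 · 562 · 120 · 16 ≡ 305 (mod 629).
Since 305 ≠ 1, base 2 is a Fermat witness: 629 is composite.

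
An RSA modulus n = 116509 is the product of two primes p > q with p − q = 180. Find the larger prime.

443

Since p = q + 180, we have 116509 = q(q + 180), so q² + 180q − 116509 = 0.
Discriminant: 180² + 4·116509 = 32400 + 466036 = 498436; √498436 = 706.
q = (−180 + 706)/2 = 263, and p = q + 180 = 443.
Check: 263 · 443 = 116509.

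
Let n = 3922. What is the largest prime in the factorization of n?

53

3922 = 2 · 1961
1961 = 37 · 53
53 is prime.
So 3922 = 2 · 37 · 53; the largest prime factor is 53.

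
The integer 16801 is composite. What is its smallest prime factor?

16801 is odd.
Digit sum 16, not divisible by 3.
Ends in 1: not divisible by 5.
7: 16801 = 7·2400 + 1
11: 16801 = 11·1527 + 4
13: 16801 = 13·1292 + 5
17: 16801 = 17·988 + 5
19: 16801 = 19·884 + 5
23: 16801 = 23·730 + 11
29: 16801 = 29·579 + 10
31: 16801 = 31·541 + 30
37: 16801 = 37·454 + 3
41: 16801 = 41·409 + 32
43: 16801 = 43·390 + 31
47: 16801 = 47·357 + 22
53: 16801 = 53·317

53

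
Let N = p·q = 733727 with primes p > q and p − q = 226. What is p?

977

Since p = q + 226, we have 733727 = q(q + 226), so q² + 226q − 733727 = 0.
Discriminant: 226² + 4·733727 = 51076 + 2934908 = 2985984; √2985984 = 1728.
q = (−226 + 1728)/2 = 751, and p = q + 226 = 977.
Check: 751 · 977 = 733727.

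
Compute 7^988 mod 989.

767

7^1 ≡ 7 (mod 989)
7^2 ≡ 7^2 = 49 ≡ 49 (mod 989)
7^4 ≡ 49^2 = 2401 ≡ 423 (mod 989)
7^8 ≡ 423^2 = 178929 ≡ 909 (mod 989)
7^16 ≡ 909^2 = 826281 ≡ 466 (mod 989)
7^32 ≡ 466^2 = 217156 ≡ 565 (mod 989)
7^64 ≡ 565^2 = 319225 ≡ 767 (mod 989)
7^128 ≡ 767^2 = 588289 ≡ 823 (mod 989)
7^256 ≡ 823^2 = 677329 ≡ 853 (mod 989)
7^512 ≡ 853^2 = 727609 ≡ 694 (mod 989)
988 = 512 + 256 + 128 + 64 + 16 + 8 + 4 in binary powers of 2.
So 7^988 ≡ 694 · 853 · 823 · 767 · 466 · 909 · 423 ≡ 767 (mod 989).
Since 767 ≠ 1, base 7 is a Fermat witness: 989 is composite.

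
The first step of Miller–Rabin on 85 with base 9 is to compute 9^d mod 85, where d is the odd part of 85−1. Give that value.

85 − 1 = 84 = 2^2 · 21, so d = 21.
9^1 ≡ 9 (mod 85)
9^2 ≡ 9^2 = 81 ≡ 81 (mod 85)
9^4 ≡ 81^2 = 6561 ≡ 16 (mod 85)
9^8 ≡ 16^2 = 256 ≡ 1 (mod 85)
9^16 ≡ 1^2 = 1 ≡ 1 (mod 85)
21 = 16 + 4 + 1 in binary powers of 2.
So 9^21 ≡ 1 · 16 · 9 ≡ 59 (mod 85).
Squaring chain: 59 → 81; never reaches −1, so base 9 is a Miller–Rabin witness that 85 is composite.

59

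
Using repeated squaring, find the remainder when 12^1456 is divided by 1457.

794

12^1 ≡ 12 (mod 1457)
12^2 ≡ 12^2 = 144 ≡ 144 (mod 1457)
12^4 ≡ 144^2 = 20736 ≡ 338 (mod 1457)
12^8 ≡ 338^2 = 114244 ≡ 598 (mod 1457)
12^16 ≡ 598^2 = 357604 ≡ 639 (mod 1457)
12^32 ≡ 639^2 = 408321 ≡ 361 (mod 1457)
12^64 ≡ 361^2 = 130321 ≡ 648 (mod 1457)
12^128 ≡ 648^2 = 419904 ≡ 288 (mod 1457)
12^256 ≡ 288^2 = 82944 ≡ 1352 (mod 1457)
12^512 ≡ 1352^2 = 1827904 ≡ 826 (mod 1457)
12^1024 ≡ 826^2 = 682276 ≡ 400 (mod 1457)
1456 = 1024 + 256 + 128 + 32 + 16 in binary powers of 2.
So 12^1456 ≡ 400 · 1352 · 288 · 361 · 639 ≡ 794 (mod 1457).
Since 794 ≠ 1, base 12 is a Fermat witness: 1457 is composite.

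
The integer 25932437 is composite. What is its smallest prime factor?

25932437 is odd.
Digit sum 35, not divisible by 3.
Ends in 7: not divisible by 5.
7: 25932437 = 7·3704633 + 6
11: 25932437 = 11·2357494 + 3
13: 25932437 = 13·1994802 + 11
17: 25932437 = 17·1525437 + 8
19: 25932437 = 19·1364865 + 2
23: 25932437 = 23·1127497 + 6
29: 25932437 = 29·894221 + 28
31: 25932437 = 31·836530 + 7
37: 25932437 = 37·700876 + 25
41: 25932437 = 41·632498 + 19
43: 25932437 = 43·603079 + 40
47: 25932437 = 47·551753 + 46
53: 25932437 = 53·489291 + 14
59: 25932437 = 59·439532 + 49
61: 25932437 = 61·425121 + 56
67: 25932437 = 67·387051 + 20
71: 25932437 = 71·365245 + 42
73: 25932437 = 73·355238 + 63
79: 25932437 = 79·328258 + 55
83: 25932437 = 83·312439

83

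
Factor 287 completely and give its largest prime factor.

41

287 = 7 · 41
41 is prime.
So 287 = 7 · 41; the largest prime factor is 41.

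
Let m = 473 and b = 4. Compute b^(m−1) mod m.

4^1 ≡ 4 (mod 473)
4^2 ≡ 4^2 = 16 ≡ 16 (mod 473)
4^4 ≡ 16^2 = 256 ≡ 256 (mod 473)
4^8 ≡ 256^2 = 65536 ≡ 262 (mod 473)
4^16 ≡ 262^2 = 68644 ≡ 59 (mod 473)
4^32 ≡ 59^2 = 3481 ≡ 170 (mod 473)
4^64 ≡ 170^2 = 28900 ≡ 47 (mod 473)
4^128 ≡ 47^2 = 2209 ≡ 317 (mod 473)
4^256 ≡ 317^2 = 100489 ≡ 213 (mod 473)
472 = 256 + 128 + 64 + 16 + 8 in binary powers of 2.
So 4^472 ≡ 213 · 317 · 47 · 59 · 262 ≡ 236 (mod 473).
Since 236 ≠ 1, base 4 is a Fermat witness: 473 is composite.

236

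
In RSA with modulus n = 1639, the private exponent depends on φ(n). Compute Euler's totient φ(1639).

1480

Factor: 1639 = 11 · 149.
φ(1639) = (11−1) · (149−1) = 10 · 148 = 1480.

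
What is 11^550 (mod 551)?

410

11^1 ≡ 11 (mod 551)
11^2 ≡ 11^2 = 121 ≡ 121 (mod 551)
11^4 ≡ 121^2 = 14641 ≡ 315 (mod 551)
11^8 ≡ 315^2 = 99225 ≡ 45 (mod 551)
11^16 ≡ 45^2 = 2025 ≡ 372 (mod 551)
11^32 ≡ 372^2 = 138384 ≡ 83 (mod 551)
11^64 ≡ 83^2 = 6889 ≡ 277 (mod 551)
11^128 ≡ 277^2 = 76729 ≡ 140 (mod 551)
11^256 ≡ 140^2 = 19600 ≡ 315 (mod 551)
11^512 ≡ 315^2 = 99225 ≡ 45 (mod 551)
550 = 512 + 32 + 4 + 2 in binary powers of 2.
So 11^550 ≡ 45 · 83 · 315 · 121 ≡ 410 (mod 551).
Since 410 ≠ 1, base 11 is a Fermat witness: 551 is composite.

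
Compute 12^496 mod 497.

79

12^1 ≡ 12 (mod 497)
12^2 ≡ 12^2 = 144 ≡ 144 (mod 497)
12^4 ≡ 144^2 = 20736 ≡ 359 (mod 497)
12^8 ≡ 359^2 = 128881 ≡ 158 (mod 497)
12^16 ≡ 158^2 = 24964 ≡ 114 (mod 497)
12^32 ≡ 114^2 = 12996 ≡ 74 (mod 497)
12^64 ≡ 74^2 = 5476 ≡ 9 (mod 497)
12^128 ≡ 9^2 = 81 ≡ 81 (mod 497)
12^256 ≡ 81^2 = 6561 ≡ 100 (mod 497)
496 = 256 + 128 + 64 + 32 + 16 in binary powers of 2.
So 12^496 ≡ 100 · 81 · 9 · 74 · 114 ≡ 79 (mod 497).
Since 79 ≠ 1, base 12 is a Fermat witness: 497 is composite.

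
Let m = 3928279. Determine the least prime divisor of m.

59

3928279 is odd.
Digit sum 40, not divisible by 3.
Ends in 9: not divisible by 5.
7: 3928279 = 7·561182 + 5
11: 3928279 = 11·357116 + 3
13: 3928279 = 13·302175 + 4
17: 3928279 = 17·231075 + 4
19: 3928279 = 19·206751 + 10
23: 3928279 = 23·170794 + 17
29: 3928279 = 29·135457 + 26
31: 3928279 = 31·126718 + 21
37: 3928279 = 37·106169 + 26
41: 3928279 = 41·95811 + 28
43: 3928279 = 43·91355 + 14
47: 3928279 = 47·83580 + 19
53: 3928279 = 53·74118 + 25
59: 3928279 = 59·66581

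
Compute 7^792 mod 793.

339

7^1 ≡ 7 (mod 793)
7^2 ≡ 7^2 = 49 ≡ 49 (mod 793)
7^4 ≡ 49^2 = 2401 ≡ 22 (mod 793)
7^8 ≡ 22^2 = 484 ≡ 484 (mod 793)
7^16 ≡ 484^2 = 234256 ≡ 321 (mod 793)
7^32 ≡ 321^2 = 103041 ≡ 744 (mod 793)
7^64 ≡ 744^2 = 553536 ≡ 22 (mod 793)
7^128 ≡ 22^2 = 484 ≡ 484 (mod 793)
7^256 ≡ 484^2 = 234256 ≡ 321 (mod 793)
7^512 ≡ 321^2 = 103041 ≡ 744 (mod 793)
792 = 512 + 256 + 16 + 8 in binary powers of 2.
So 7^792 ≡ 744 · 321 · 321 · 484 ≡ 339 (mod 793).
Since 339 ≠ 1, base 7 is a Fermat witness: 793 is composite.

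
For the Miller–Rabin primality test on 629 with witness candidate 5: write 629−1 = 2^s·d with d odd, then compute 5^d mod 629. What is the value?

629 − 1 = 628 = 2^2 · 157, so d = 157.
5^1 ≡ 5 (mod 629)
5^2 ≡ 5^2 = 25 ≡ 25 (mod 629)
5^4 ≡ 25^2 = 625 ≡ 625 (mod 629)
5^8 ≡ 625^2 = 390625 ≡ 16 (mod 629)
5^16 ≡ 16^2 = 256 ≡ 256 (mod 629)
5^32 ≡ 256^2 = 65536 ≡ 120 (mod 629)
5^64 ≡ 120^2 = 14400 ≡ 562 (mod 629)
5^128 ≡ 562^2 = 315844 ≡ 86 (mod 629)
157 = 128 + 16 + 8 + 4 + 1 in binary powers of 2.
So 5^157 ≡ 86 · 256 · 16 · 625 · 5 ≡ 309 (mod 629).
Squaring chain: 309 → 502; never reaches −1, so base 5 is a Miller–Rabin witness that 629 is composite.

309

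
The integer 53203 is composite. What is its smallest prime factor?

53203 is odd.
Digit sum 13, not divisible by 3.
Ends in 3: not divisible by 5.
7: 53203 = 7·7600 + 3
11: 53203 = 11·4836 + 7
13: 53203 = 13·4092 + 7
17: 53203 = 17·3129 + 10
19: 53203 = 19·2800 + 3
23: 53203 = 23·2313 + 4
29: 53203 = 29·1834 + 17
31: 53203 = 31·1716 + 7
37: 53203 = 37·1437 + 34
41: 53203 = 41·1297 + 26
43: 53203 = 43·1237 + 12
47: 53203 = 47·1131 + 46
53: 53203 = 53·1003 + 44
59: 53203 = 59·901 + 44
61: 53203 = 61·872 + 11
67: 53203 = 67·794 + 5
71: 53203 = 71·749 + 24
73: 53203 = 73·728 + 59
79: 53203 = 79·673 + 36
83: 53203 = 83·641

83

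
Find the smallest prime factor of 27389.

27389 is odd.
Digit sum 29, not divisible by 3.
Ends in 9: not divisible by 5.
7: 27389 = 7·3912 + 5
11: 27389 = 11·2489 + 10
13: 27389 = 13·2106 + 11
17: 27389 = 17·1611 + 2
19: 27389 = 19·1441 + 10
23: 27389 = 23·1190 + 19
29: 27389 = 29·944 + 13
31: 27389 = 31·883 + 16
37: 27389 = 37·740 + 9
41: 27389 = 41·668 + 1
43: 27389 = 43·636 + 41
47: 27389 = 47·582 + 35
53: 27389 = 53·516 + 41
59: 27389 = 59·464 + 13
61: 27389 = 61·449

61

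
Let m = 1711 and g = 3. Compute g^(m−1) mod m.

3^1 ≡ 3 (mod 1711)
3^2 ≡ 3^2 = 9 ≡ 9 (mod 1711)
3^4 ≡ 9^2 = 81 ≡ 81 (mod 1711)
3^8 ≡ 81^2 = 6561 ≡ 1428 (mod 1711)
3^16 ≡ 1428^2 = 2039184 ≡ 1383 (mod 1711)
3^32 ≡ 1383^2 = 1912689 ≡ 1502 (mod 1711)
3^64 ≡ 1502^2 = 2256004 ≡ 906 (mod 1711)
3^128 ≡ 906^2 = 820836 ≡ 1267 (mod 1711)
3^256 ≡ 1267^2 = 1605289 ≡ 371 (mod 1711)
3^512 ≡ 371^2 = 137641 ≡ 761 (mod 1711)
3^1024 ≡ 761^2 = 579121 ≡ 803 (mod 1711)
1710 = 1024 + 512 + 128 + 32 + 8 + 4 + 2 in binary powers of 2.
So 3^1710 ≡ 803 · 761 · 1267 · 1502 · 1428 · 81 · 9 ≡ 1082 (mod 1711).
Since 1082 ≠ 1, base 3 is a Fermat witness: 1711 is composite.

1082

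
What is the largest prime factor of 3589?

3589 = 37 · 97
97 is prime.
So 3589 = 37 · 97; the largest prime factor is 97.

97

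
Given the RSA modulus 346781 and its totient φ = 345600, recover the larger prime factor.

φ(n) = (p−1)(q−1) = n − (p+q) + 1, so p + q = 346781 − 345600 + 1 = 1182.
p and q are the roots of t² − 1182t + 346781 = 0.
Discriminant: 1182² − 4·346781 = 1397124 − 1387124 = 10000; √10000 = 100.
q = (1182 − 100)/2 = 541, p = (1182 + 100)/2 = 641.
Check: 541 · 641 = 346781.

641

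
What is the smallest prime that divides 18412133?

73

18412133 is odd.
Digit sum 23, not divisible by 3.
Ends in 3: not divisible by 5.
7: 18412133 = 7·2630304 + 5
11: 18412133 = 11·1673830 + 3
13: 18412133 = 13·1416317 + 12
17: 18412133 = 17·1083066 + 11
19: 18412133 = 19·969059 + 12
23: 18412133 = 23·800527 + 12
29: 18412133 = 29·634901 + 4
31: 18412133 = 31·593939 + 24
37: 18412133 = 37·497625 + 8
41: 18412133 = 41·449076 + 17
43: 18412133 = 43·428189 + 6
47: 18412133 = 47·391747 + 24
53: 18412133 = 53·347398 + 39
59: 18412133 = 59·312070 + 3
61: 18412133 = 61·301838 + 15
67: 18412133 = 67·274807 + 64
71: 18412133 = 71·259325 + 58
73: 18412133 = 73·252221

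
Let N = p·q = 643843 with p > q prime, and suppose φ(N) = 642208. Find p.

φ(n) = (p−1)(q−1) = n − (p+q) + 1, so p + q = 643843 − 642208 + 1 = 1636.
p and q are the roots of t² − 1636t + 643843 = 0.
Discriminant: 1636² − 4·643843 = 2676496 − 2575372 = 101124; √101124 = 318.
q = (1636 − 318)/2 = 659, p = (1636 + 318)/2 = 977.
Check: 659 · 977 = 643843.

977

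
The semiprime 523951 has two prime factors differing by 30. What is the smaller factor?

Since p = q + 30, we have 523951 = q(q + 30), so q² + 30q − 523951 = 0.
Discriminant: 30² + 4·523951 = 900 + 2095804 = 2096704; √2096704 = 1448.
q = (−30 + 1448)/2 = 709, and p = q + 30 = 739.
Check: 709 · 739 = 523951.

709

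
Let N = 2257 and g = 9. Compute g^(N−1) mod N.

9^1 ≡ 9 (mod 2257)
9^2 ≡ 9^2 = 81 ≡ 81 (mod 2257)
9^4 ≡ 81^2 = 6561 ≡ 2047 (mod 2257)
9^8 ≡ 2047^2 = 4190209 ≡ 1217 (mod 2257)
9^16 ≡ 1217^2 = 1481089 ≡ 497 (mod 2257)
9^32 ≡ 497^2 = 247009 ≡ 996 (mod 2257)
9^64 ≡ 996^2 = 992016 ≡ 1193 (mod 2257)
9^128 ≡ 1193^2 = 1423249 ≡ 1339 (mod 2257)
9^256 ≡ 1339^2 = 1792921 ≡ 863 (mod 2257)
9^512 ≡ 863^2 = 744769 ≡ 2216 (mod 2257)
9^1024 ≡ 2216^2 = 4910656 ≡ 1681 (mod 2257)
9^2048 ≡ 1681^2 = 2825761 ≡ 2254 (mod 2257)
2256 = 2048 + 128 + 64 + 16 in binary powers of 2.
So 9^2256 ≡ 2254 · 1339 · 1193 · 497 ≡ 1046 (mod 2257).
Since 1046 ≠ 1, base 9 is a Fermat witness: 2257 is composite.

1046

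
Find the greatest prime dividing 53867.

53867 = 11 · 4897
4897 = 59 · 83
83 is prime.
So 53867 = 11 · 59 · 83; the largest prime factor is 83.

83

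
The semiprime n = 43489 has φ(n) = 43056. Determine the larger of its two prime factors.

277

φ(n) = (p−1)(q−1) = n − (p+q) + 1, so p + q = 43489 − 43056 + 1 = 434.
p and q are the roots of t² − 434t + 43489 = 0.
Discriminant: 434² − 4·43489 = 188356 − 173956 = 14400; √14400 = 120.
q = (434 − 120)/2 = 157, p = (434 + 120)/2 = 277.
Check: 157 · 277 = 43489.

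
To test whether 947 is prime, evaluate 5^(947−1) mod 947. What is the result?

5^1 ≡ 5 (mod 947)
5^2 ≡ 5^2 = 25 ≡ 25 (mod 947)
5^4 ≡ 25^2 = 625 ≡ 625 (mod 947)
5^8 ≡ 625^2 = 390625 ≡ 461 (mod 947)
5^16 ≡ 461^2 = 212521 ≡ 393 (mod 947)
5^32 ≡ 393^2 = 154449 ≡ 88 (mod 947)
5^64 ≡ 88^2 = 7744 ≡ 168 (mod 947)
5^128 ≡ 168^2 = 28224 ≡ 761 (mod 947)
5^256 ≡ 761^2 = 579121 ≡ 504 (mod 947)
5^512 ≡ 504^2 = 254016 ≡ 220 (mod 947)
946 = 512 + 256 + 128 + 32 + 16 + 2 in binary powers of 2.
So 5^946 ≡ 220 · 504 · 761 · 88 · 393 · 25 ≡ 1 (mod 947).
Since the result is 1, base 5 gives no evidence that 947 is composite.

1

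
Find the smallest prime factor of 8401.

8401 is odd.
Digit sum 13, not divisible by 3.
Ends in 1: not divisible by 5.
7: 8401 = 7·1200 + 1
11: 8401 = 11·763 + 8
13: 8401 = 13·646 + 3
17: 8401 = 17·494 + 3
19: 8401 = 19·442 + 3
23: 8401 = 23·365 + 6
29: 8401 = 29·289 + 20
31: 8401 = 31·271

31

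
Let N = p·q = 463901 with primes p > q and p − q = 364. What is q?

523

Since p = q + 364, we have 463901 = q(q + 364), so q² + 364q − 463901 = 0.
Discriminant: 364² + 4·463901 = 132496 + 1855604 = 1988100; √1988100 = 1410.
q = (−364 + 1410)/2 = 523, and p = q + 364 = 887.
Check: 523 · 887 = 463901.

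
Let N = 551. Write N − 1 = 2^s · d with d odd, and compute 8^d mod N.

551 − 1 = 550 = 2^1 · 275, so d = 275.
8^1 ≡ 8 (mod 551)
8^2 ≡ 8^2 = 64 ≡ 64 (mod 551)
8^4 ≡ 64^2 = 4096 ≡ 239 (mod 551)
8^8 ≡ 239^2 = 57121 ≡ 368 (mod 551)
8^16 ≡ 368^2 = 135424 ≡ 429 (mod 551)
8^32 ≡ 429^2 = 184041 ≡ 7 (mod 551)
8^64 ≡ 7^2 = 49 ≡ 49 (mod 551)
8^128 ≡ 49^2 = 2401 ≡ 197 (mod 551)
8^256 ≡ 197^2 = 38809 ≡ 239 (mod 551)
275 = 256 + 16 + 2 + 1 in binary powers of 2.
So 8^275 ≡ 239 · 429 · 64 · 8 ≡ 449 (mod 551).
Squaring chain: 449; never reaches −1, so base 8 is a Miller–Rabin witness that 551 is composite.

449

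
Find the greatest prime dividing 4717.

4717 = 53 · 89
89 is prime.
So 4717 = 53 · 89; the largest prime factor is 89.

89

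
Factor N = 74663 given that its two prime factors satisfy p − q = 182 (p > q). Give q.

197

Since p = q + 182, we have 74663 = q(q + 182), so q² + 182q − 74663 = 0.
Discriminant: 182² + 4·74663 = 33124 + 298652 = 331776; √331776 = 576.
q = (−182 + 576)/2 = 197, and p = q + 182 = 379.
Check: 197 · 379 = 74663.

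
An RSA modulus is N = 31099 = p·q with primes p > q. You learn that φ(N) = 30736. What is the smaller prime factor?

φ(n) = (p−1)(q−1) = n − (p+q) + 1, so p + q = 31099 − 30736 + 1 = 364.
p and q are the roots of t² − 364t + 31099 = 0.
Discriminant: 364² − 4·31099 = 132496 − 124396 = 8100; √8100 = 90.
q = (364 − 90)/2 = 137, p = (364 + 90)/2 = 227.
Check: 137 · 227 = 31099.

137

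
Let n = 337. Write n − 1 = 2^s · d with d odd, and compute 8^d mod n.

337 − 1 = 336 = 2^4 · 21, so d = 21.
8^1 ≡ 8 (mod 337)
8^2 ≡ 8^2 = 64 ≡ 64 (mod 337)
8^4 ≡ 64^2 = 4096 ≡ 52 (mod 337)
8^8 ≡ 52^2 = 2704 ≡ 8 (mod 337)
8^16 ≡ 8^2 = 64 ≡ 64 (mod 337)
21 = 16 + 4 + 1 in binary powers of 2.
So 8^21 ≡ 64 · 52 · 8 ≡ 1 (mod 337).
Since 8^d ≡ 1 (mod 337), base 8 does not prove 337 composite.

1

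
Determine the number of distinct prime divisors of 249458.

249458 = 2 · 124729
124729 = 11 · 11339
11339 = 17 · 667
667 = 23 · 29
249458 = 2 · 11 · 17 · 23 · 29, which has 5 distinct prime factors.

5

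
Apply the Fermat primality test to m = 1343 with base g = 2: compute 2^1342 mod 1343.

914

2^1 ≡ 2 (mod 1343)
2^2 ≡ 2^2 = 4 ≡ 4 (mod 1343)
2^4 ≡ 4^2 = 16 ≡ 16 (mod 1343)
2^8 ≡ 16^2 = 256 ≡ 256 (mod 1343)
2^16 ≡ 256^2 = 65536 ≡ 1072 (mod 1343)
2^32 ≡ 1072^2 = 1149184 ≡ 919 (mod 1343)
2^64 ≡ 919^2 = 844561 ≡ 1157 (mod 1343)
2^128 ≡ 1157^2 = 1338649 ≡ 1021 (mod 1343)
2^256 ≡ 1021^2 = 1042441 ≡ 273 (mod 1343)
2^512 ≡ 273^2 = 74529 ≡ 664 (mod 1343)
2^1024 ≡ 664^2 = 440896 ≡ 392 (mod 1343)
1342 = 1024 + 256 + 32 + 16 + 8 + 4 + 2 in binary powers of 2.
So 2^1342 ≡ 392 · 273 · 919 · 1072 · 256 · 16 · 4 ≡ 914 (mod 1343).
Since 914 ≠ 1, base 2 is a Fermat witness: 1343 is composite.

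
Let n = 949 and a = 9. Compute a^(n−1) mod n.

9^1 ≡ 9 (mod 949)
9^2 ≡ 9^2 = 81 ≡ 81 (mod 949)
9^4 ≡ 81^2 = 6561 ≡ 867 (mod 949)
9^8 ≡ 867^2 = 751689 ≡ 81 (mod 949)
9^16 ≡ 81^2 = 6561 ≡ 867 (mod 949)
9^32 ≡ 867^2 = 751689 ≡ 81 (mod 949)
9^64 ≡ 81^2 = 6561 ≡ 867 (mod 949)
9^128 ≡ 867^2 = 751689 ≡ 81 (mod 949)
9^256 ≡ 81^2 = 6561 ≡ 867 (mod 949)
9^512 ≡ 867^2 = 751689 ≡ 81 (mod 949)
948 = 512 + 256 + 128 + 32 + 16 + 4 in binary powers of 2.
So 9^948 ≡ 81 · 867 · 81 · 81 · 867 · 867 ≡ 1 (mod 949).
Since the result is 1, base 9 gives no evidence that 949 is composite.

1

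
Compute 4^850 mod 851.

478

4^1 ≡ 4 (mod 851)
4^2 ≡ 4^2 = 16 ≡ 16 (mod 851)
4^4 ≡ 16^2 = 256 ≡ 256 (mod 851)
4^8 ≡ 256^2 = 65536 ≡ 9 (mod 851)
4^16 ≡ 9^2 = 81 ≡ 81 (mod 851)
4^32 ≡ 81^2 = 6561 ≡ 604 (mod 851)
4^64 ≡ 604^2 = 364816 ≡ 588 (mod 851)
4^128 ≡ 588^2 = 345744 ≡ 238 (mod 851)
4^256 ≡ 238^2 = 56644 ≡ 478 (mod 851)
4^512 ≡ 478^2 = 228484 ≡ 416 (mod 851)
850 = 512 + 256 + 64 + 16 + 2 in binary powers of 2.
So 4^850 ≡ 416 · 478 · 588 · 81 · 16 ≡ 478 (mod 851).
Since 478 ≠ 1, base 4 is a Fermat witness: 851 is composite.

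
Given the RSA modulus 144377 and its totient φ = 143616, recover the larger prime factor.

409

φ(n) = (p−1)(q−1) = n − (p+q) + 1, so p + q = 144377 − 143616 + 1 = 762.
p and q are the roots of t² − 762t + 144377 = 0.
Discriminant: 762² − 4·144377 = 580644 − 577508 = 3136; √3136 = 56.
q = (762 − 56)/2 = 353, p = (762 + 56)/2 = 409.
Check: 353 · 409 = 144377.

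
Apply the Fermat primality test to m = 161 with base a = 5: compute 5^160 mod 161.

100

5^1 ≡ 5 (mod 161)
5^2 ≡ 5^2 = 25 ≡ 25 (mod 161)
5^4 ≡ 25^2 = 625 ≡ 142 (mod 161)
5^8 ≡ 142^2 = 20164 ≡ 39 (mod 161)
5^16 ≡ 39^2 = 1521 ≡ 72 (mod 161)
5^32 ≡ 72^2 = 5184 ≡ 32 (mod 161)
5^64 ≡ 32^2 = 1024 ≡ 58 (mod 161)
5^128 ≡ 58^2 = 3364 ≡ 144 (mod 161)
160 = 128 + 32 in binary powers of 2.
So 5^160 ≡ 144 · 32 ≡ 100 (mod 161).
Since 100 ≠ 1, base 5 is a Fermat witness: 161 is composite.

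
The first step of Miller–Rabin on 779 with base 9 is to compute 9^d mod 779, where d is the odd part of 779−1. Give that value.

214

779 − 1 = 778 = 2^1 · 389, so d = 389.
9^1 ≡ 9 (mod 779)
9^2 ≡ 9^2 = 81 ≡ 81 (mod 779)
9^4 ≡ 81^2 = 6561 ≡ 329 (mod 779)
9^8 ≡ 329^2 = 108241 ≡ 739 (mod 779)
9^16 ≡ 739^2 = 546121 ≡ 42 (mod 779)
9^32 ≡ 42^2 = 1764 ≡ 206 (mod 779)
9^64 ≡ 206^2 = 42436 ≡ 370 (mod 779)
9^128 ≡ 370^2 = 136900 ≡ 575 (mod 779)
9^256 ≡ 575^2 = 330625 ≡ 329 (mod 779)
389 = 256 + 128 + 4 + 1 in binary powers of 2.
So 9^389 ≡ 329 · 575 · 329 · 9 ≡ 214 (mod 779).
Squaring chain: 214; never reaches −1, so base 9 is a Miller–Rabin witness that 779 is composite.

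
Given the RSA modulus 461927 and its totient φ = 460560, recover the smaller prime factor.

φ(n) = (p−1)(q−1) = n − (p+q) + 1, so p + q = 461927 − 460560 + 1 = 1368.
p and q are the roots of t² − 1368t + 461927 = 0.
Discriminant: 1368² − 4·461927 = 1871424 − 1847708 = 23716; √23716 = 154.
q = (1368 − 154)/2 = 607, p = (1368 + 154)/2 = 761.
Check: 607 · 761 = 461927.

607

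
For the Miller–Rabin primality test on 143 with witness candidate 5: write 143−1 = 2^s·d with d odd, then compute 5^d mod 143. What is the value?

143 − 1 = 142 = 2^1 · 71, so d = 71.
5^1 ≡ 5 (mod 143)
5^2 ≡ 5^2 = 25 ≡ 25 (mod 143)
5^4 ≡ 25^2 = 625 ≡ 53 (mod 143)
5^8 ≡ 53^2 = 2809 ≡ 92 (mod 143)
5^16 ≡ 92^2 = 8464 ≡ 27 (mod 143)
5^32 ≡ 27^2 = 729 ≡ 14 (mod 143)
5^64 ≡ 14^2 = 196 ≡ 53 (mod 143)
71 = 64 + 4 + 2 + 1 in binary powers of 2.
So 5^71 ≡ 53 · 53 · 25 · 5 ≡ 60 (mod 143).
Squaring chain: 60; never reaches −1, so base 5 is a Miller–Rabin witness that 143 is composite.

60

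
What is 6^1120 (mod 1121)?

6^1 ≡ 6 (mod 1121)
6^2 ≡ 6^2 = 36 ≡ 36 (mod 1121)
6^4 ≡ 36^2 = 1296 ≡ 175 (mod 1121)
6^8 ≡ 175^2 = 30625 ≡ 358 (mod 1121)
6^16 ≡ 358^2 = 128164 ≡ 370 (mod 1121)
6^32 ≡ 370^2 = 136900 ≡ 138 (mod 1121)
6^64 ≡ 138^2 = 19044 ≡ 1108 (mod 1121)
6^128 ≡ 1108^2 = 1227664 ≡ 169 (mod 1121)
6^256 ≡ 169^2 = 28561 ≡ 536 (mod 1121)
6^512 ≡ 536^2 = 287296 ≡ 320 (mod 1121)
6^1024 ≡ 320^2 = 102400 ≡ 389 (mod 1121)
1120 = 1024 + 64 + 32 in binary powers of 2.
So 6^1120 ≡ 389 · 1108 · 138 ≡ 517 (mod 1121).
Since 517 ≠ 1, base 6 is a Fermat witness: 1121 is composite.

517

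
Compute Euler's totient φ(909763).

Factor: 909763 = 83 · 97 · 113.
φ(909763) = (83−1) · (97−1) · (113−1) = 82 · 96 · 112 = 881664.

881664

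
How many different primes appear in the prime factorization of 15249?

4

15249 = 3 · 5083
5083 = 13 · 391
391 = 17 · 23
15249 = 3 · 13 · 17 · 23, which has 4 distinct prime factors.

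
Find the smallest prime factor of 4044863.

4044863 is odd.
Digit sum 29, not divisible by 3.
Ends in 3: not divisible by 5.
7: 4044863 = 7·577837 + 4
11: 4044863 = 11·367714 + 9
13: 4044863 = 13·311143 + 4
17: 4044863 = 17·237933 + 2
19: 4044863 = 19·212887 + 10
23: 4044863 = 23·175863 + 14
29: 4044863 = 29·139478 + 1
31: 4044863 = 31·130479 + 14
37: 4044863 = 37·109320 + 23
41: 4044863 = 41·98655 + 8
43: 4044863 = 43·94066 + 25
47: 4044863 = 47·86060 + 43
53: 4044863 = 53·76318 + 9
59: 4044863 = 59·68557

59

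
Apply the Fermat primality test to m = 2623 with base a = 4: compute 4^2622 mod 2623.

4^1 ≡ 4 (mod 2623)
4^2 ≡ 4^2 = 16 ≡ 16 (mod 2623)
4^4 ≡ 16^2 = 256 ≡ 256 (mod 2623)
4^8 ≡ 256^2 = 65536 ≡ 2584 (mod 2623)
4^16 ≡ 2584^2 = 6677056 ≡ 1521 (mod 2623)
4^32 ≡ 1521^2 = 2313441 ≡ 2578 (mod 2623)
4^64 ≡ 2578^2 = 6646084 ≡ 2025 (mod 2623)
4^128 ≡ 2025^2 = 4100625 ≡ 876 (mod 2623)
4^256 ≡ 876^2 = 767376 ≡ 1460 (mod 2623)
4^512 ≡ 1460^2 = 2131600 ≡ 1724 (mod 2623)
4^1024 ≡ 1724^2 = 2972176 ≡ 317 (mod 2623)
4^2048 ≡ 317^2 = 100489 ≡ 815 (mod 2623)
2622 = 2048 + 512 + 32 + 16 + 8 + 4 + 2 in binary powers of 2.
So 4^2622 ≡ 815 · 1724 · 2578 · 1521 · 2584 · 256 · 16 ≡ 2277 (mod 2623).
Since 2277 ≠ 1, base 4 is a Fermat witness: 2623 is composite.

2277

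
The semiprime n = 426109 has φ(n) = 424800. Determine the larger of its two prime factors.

709

φ(n) = (p−1)(q−1) = n − (p+q) + 1, so p + q = 426109 − 424800 + 1 = 1310.
p and q are the roots of t² − 1310t + 426109 = 0.
Discriminant: 1310² − 4·426109 = 1716100 − 1704436 = 11664; √11664 = 108.
q = (1310 − 108)/2 = 601, p = (1310 + 108)/2 = 709.
Check: 601 · 709 = 426109.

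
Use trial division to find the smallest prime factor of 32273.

59

32273 is odd.
Digit sum 17, not divisible by 3.
Ends in 3: not divisible by 5.
7: 32273 = 7·4610 + 3
11: 32273 = 11·2933 + 10
13: 32273 = 13·2482 + 7
17: 32273 = 17·1898 + 7
19: 32273 = 19·1698 + 11
23: 32273 = 23·1403 + 4
29: 32273 = 29·1112 + 25
31: 32273 = 31·1041 + 2
37: 32273 = 37·872 + 9
41: 32273 = 41·787 + 6
43: 32273 = 43·750 + 23
47: 32273 = 47·686 + 31
53: 32273 = 53·608 + 49
59: 32273 = 59·547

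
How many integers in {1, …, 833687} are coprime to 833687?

Factor: 833687 = 61 · 79 · 173.
φ(833687) = (61−1) · (79−1) · (173−1) = 60 · 78 · 172 = 804960.

804960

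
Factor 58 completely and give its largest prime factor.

29

58 = 2 · 29
29 is prime.
So 58 = 2 · 29; the largest prime factor is 29.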